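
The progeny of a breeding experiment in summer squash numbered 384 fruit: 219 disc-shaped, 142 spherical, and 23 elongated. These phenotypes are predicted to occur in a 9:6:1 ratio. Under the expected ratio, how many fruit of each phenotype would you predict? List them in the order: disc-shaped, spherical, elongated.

216, 144, 24

Expected counts for N = 384 under a 9:6:1 ratio (total parts = 16):
  disc-shaped: 384 × 9/16 = 216
  spherical: 384 × 6/16 = 144
  elongated: 384 × 1/16 = 24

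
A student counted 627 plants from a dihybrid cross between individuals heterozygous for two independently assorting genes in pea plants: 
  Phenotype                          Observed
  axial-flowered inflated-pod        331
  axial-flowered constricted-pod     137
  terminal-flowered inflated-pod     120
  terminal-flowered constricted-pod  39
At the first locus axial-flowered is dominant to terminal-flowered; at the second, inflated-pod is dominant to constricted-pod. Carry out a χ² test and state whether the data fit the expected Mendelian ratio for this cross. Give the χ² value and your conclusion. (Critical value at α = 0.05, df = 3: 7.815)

4.599; consistent

A dihybrid F₂ with independent assortment and complete dominance at both loci gives a 9:3:3:1 phenotypic ratio.
Under the 9:3:3:1 hypothesis (Σ ratio = 16, N = 627):
  axial-flowered inflated-pod: 627 × 9/16 = 352.6875
  axial-flowered constricted-pod: 627 × 3/16 = 117.5625
  terminal-flowered inflated-pod: 627 × 3/16 = 117.5625
  terminal-flowered constricted-pod: 627 × 1/16 = 39.1875
χ² = Σ (O − E)² / E
  axial-flowered inflated-pod: (331 − 352.6875)² / 352.6875 = 1.3336
  axial-flowered constricted-pod: (137 − 117.5625)² / 117.5625 = 3.2137
  terminal-flowered inflated-pod: (120 − 117.5625)² / 117.5625 = 0.0505
  terminal-flowered constricted-pod: (39 − 39.1875)² / 39.1875 = 0.0009
χ² = 1.3336 + 3.2137 + 0.0505 + 0.0009 = 4.5987 ≈ 4.599
Degrees of freedom = 4 − 1 = 3; critical value at α = 0.05 is 7.815.
Since 4.599 < 7.815, we fail to reject the null hypothesis — the data are consistent with the 9:3:3:1 ratio.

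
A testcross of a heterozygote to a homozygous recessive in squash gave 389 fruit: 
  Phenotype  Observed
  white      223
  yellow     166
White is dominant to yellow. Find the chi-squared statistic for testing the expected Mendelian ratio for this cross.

8.352

A testcross of a heterozygote (Aa × aa) gives a 1:1 phenotypic ratio.
The 1:1 ratio has 2 parts, so with N = 389 the expected counts are:
  white: 389 × 1/2 = 194.5
  yellow: 389 × 1/2 = 194.5
χ² = Σ (O − E)² / E
  white: (223 − 194.5)² / 194.5 = 4.1761
  yellow: (166 − 194.5)² / 194.5 = 4.1761
χ² = 4.1761 + 4.1761 = 8.3522 ≈ 8.352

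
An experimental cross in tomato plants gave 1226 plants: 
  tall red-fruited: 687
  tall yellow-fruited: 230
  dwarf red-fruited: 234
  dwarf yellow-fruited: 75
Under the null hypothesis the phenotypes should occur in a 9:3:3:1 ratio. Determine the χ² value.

Expected counts for N = 1226 under a 9:3:3:1 ratio (total parts = 16):
  tall red-fruited: 1226 × 9/16 = 689.625
  tall yellow-fruited: 1226 × 3/16 = 229.875
  dwarf red-fruited: 1226 × 3/16 = 229.875
  dwarf yellow-fruited: 1226 × 1/16 = 76.625
χ² = Σ (O − E)² / E
  tall red-fruited: (687 − 689.625)² / 689.625 = 0.0100
  tall yellow-fruited: (230 − 229.875)² / 229.875 = 0.0001
  dwarf red-fruited: (234 − 229.875)² / 229.875 = 0.0740
  dwarf yellow-fruited: (75 − 76.625)² / 76.625 = 0.0345
χ² = 0.0100 + 0.0001 + 0.0740 + 0.0345 = 0.1186 ≈ 0.119

0.119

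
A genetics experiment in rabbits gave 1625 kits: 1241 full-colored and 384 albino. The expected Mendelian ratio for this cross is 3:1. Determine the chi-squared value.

Expected counts for N = 1625 under a 3:1 ratio (total parts = 4):
  full-colored: 1625 × 3/4 = 1218.75
  albino: 1625 × 1/4 = 406.25
χ² = Σ (O − E)² / E
  full-colored: (1241 − 1218.75)² / 1218.75 = 0.4062
  albino: (384 − 406.25)² / 406.25 = 1.2186
χ² = 0.4062 + 1.2186 = 1.6248 ≈ 1.625

1.625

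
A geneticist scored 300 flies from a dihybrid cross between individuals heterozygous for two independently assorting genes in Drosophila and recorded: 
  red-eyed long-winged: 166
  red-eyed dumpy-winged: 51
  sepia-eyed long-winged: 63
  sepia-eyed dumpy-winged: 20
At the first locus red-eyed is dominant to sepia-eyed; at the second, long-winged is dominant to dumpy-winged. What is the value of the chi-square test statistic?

A dihybrid F₂ with independent assortment and complete dominance at both loci gives a 9:3:3:1 phenotypic ratio.
Total ratio parts = 16. Expected numbers out of 300:
  red-eyed long-winged: 300 × 9/16 = 168.75
  red-eyed dumpy-winged: 300 × 3/16 = 56.25
  sepia-eyed long-winged: 300 × 3/16 = 56.25
  sepia-eyed dumpy-winged: 300 × 1/16 = 18.75
χ² = Σ (O − E)² / E
  red-eyed long-winged: (166 − 168.75)² / 168.75 = 0.0448
  red-eyed dumpy-winged: (51 − 56.25)² / 56.25 = 0.4900
  sepia-eyed long-winged: (63 − 56.25)² / 56.25 = 0.8100
  sepia-eyed dumpy-winged: (20 − 18.75)² / 18.75 = 0.0833
χ² = 0.0448 + 0.4900 + 0.8100 + 0.0833 = 1.4281 ≈ 1.428

1.428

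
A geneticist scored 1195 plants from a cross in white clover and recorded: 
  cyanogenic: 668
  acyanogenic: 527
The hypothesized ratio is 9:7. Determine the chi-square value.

The 9:7 ratio has 16 parts, so with N = 1195 the expected counts are:
  cyanogenic: 1195 × 9/16 = 672.1875
  acyanogenic: 1195 × 7/16 = 522.8125
χ² = Σ (O − E)² / E
  cyanogenic: (668 − 672.1875)² / 672.1875 = 0.0261
  acyanogenic: (527 − 522.8125)² / 522.8125 = 0.0335
χ² = 0.0261 + 0.0335 = 0.0596 ≈ 0.060

0.060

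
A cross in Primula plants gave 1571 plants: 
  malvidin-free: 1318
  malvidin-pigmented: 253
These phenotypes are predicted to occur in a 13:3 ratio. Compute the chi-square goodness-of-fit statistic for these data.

Expected counts for N = 1571 under a 13:3 ratio (total parts = 16):
  malvidin-free: 1571 × 13/16 = 1276.4375
  malvidin-pigmented: 1571 × 3/16 = 294.5625
χ² = Σ (O − E)² / E
  malvidin-free: (1318 − 1276.4375)² / 1276.4375 = 1.3533
  malvidin-pigmented: (253 − 294.5625)² / 294.5625 = 5.8644
χ² = 1.3533 + 5.8644 = 7.2177 ≈ 7.218

7.218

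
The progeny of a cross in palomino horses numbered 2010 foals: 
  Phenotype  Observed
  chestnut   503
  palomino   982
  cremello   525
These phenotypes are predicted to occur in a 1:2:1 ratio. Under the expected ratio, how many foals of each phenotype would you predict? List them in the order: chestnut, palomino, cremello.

502.5, 1005, 502.5

Under the 1:2:1 hypothesis (Σ ratio = 4, N = 2010):
  chestnut: 2010 × 1/4 = 502.5
  palomino: 2010 × 2/4 = 1005
  cremello: 2010 × 1/4 = 502.5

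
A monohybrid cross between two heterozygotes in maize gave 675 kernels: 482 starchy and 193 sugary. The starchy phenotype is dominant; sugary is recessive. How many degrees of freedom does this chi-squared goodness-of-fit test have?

For a monohybrid cross between heterozygotes with complete dominance, the expected phenotypic ratio is 3:1.
A goodness-of-fit test with 2 phenotype classes has df = 2 − 1 = 1.

1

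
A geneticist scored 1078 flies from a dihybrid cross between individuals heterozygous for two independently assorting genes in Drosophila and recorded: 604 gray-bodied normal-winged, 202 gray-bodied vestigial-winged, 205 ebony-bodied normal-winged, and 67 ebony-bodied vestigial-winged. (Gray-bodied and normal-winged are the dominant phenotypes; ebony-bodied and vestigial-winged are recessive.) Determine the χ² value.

0.052

A dihybrid F₂ with independent assortment and complete dominance at both loci gives a 9:3:3:1 phenotypic ratio.
The 9:3:3:1 ratio has 16 parts, so with N = 1078 the expected counts are:
  gray-bodied normal-winged: 1078 × 9/16 = 606.375
  gray-bodied vestigial-winged: 1078 × 3/16 = 202.125
  ebony-bodied normal-winged: 1078 × 3/16 = 202.125
  ebony-bodied vestigial-winged: 1078 × 1/16 = 67.375
χ² = Σ (O − E)² / E
  gray-bodied normal-winged: (604 − 606.375)² / 606.375 = 0.0093
  gray-bodied vestigial-winged: (202 − 202.125)² / 202.125 = 0.0001
  ebony-bodied normal-winged: (205 − 202.125)² / 202.125 = 0.0409
  ebony-bodied vestigial-winged: (67 − 67.375)² / 67.375 = 0.0021
χ² = 0.0093 + 0.0001 + 0.0409 + 0.0021 = 0.0524 ≈ 0.052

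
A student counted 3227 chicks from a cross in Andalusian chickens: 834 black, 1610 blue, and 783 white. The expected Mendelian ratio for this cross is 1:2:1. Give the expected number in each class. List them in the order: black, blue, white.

806.75, 1613.5, 806.75

Total ratio parts = 4. Expected numbers out of 3227:
  black: 3227 × 1/4 = 806.75
  blue: 3227 × 2/4 = 1613.5
  white: 3227 × 1/4 = 806.75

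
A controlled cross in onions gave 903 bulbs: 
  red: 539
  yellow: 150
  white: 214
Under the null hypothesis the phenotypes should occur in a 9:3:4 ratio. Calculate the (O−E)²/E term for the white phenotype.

Expected counts for N = 903 under a 9:3:4 ratio (total parts = 16):
  red: 903 × 9/16 = 507.9375
  yellow: 903 × 3/16 = 169.3125
  white: 903 × 4/16 = 225.75
Contribution of white: (214 − 225.75)² / 225.75 = 0.6116

0.612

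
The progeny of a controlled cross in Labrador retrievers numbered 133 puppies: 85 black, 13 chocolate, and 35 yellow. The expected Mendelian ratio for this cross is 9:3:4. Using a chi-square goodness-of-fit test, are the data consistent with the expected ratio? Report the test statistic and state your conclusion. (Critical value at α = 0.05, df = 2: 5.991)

7.194; not consistent

Total ratio parts = 16. Expected numbers out of 133:
  black: 133 × 9/16 = 74.8125
  chocolate: 133 × 3/16 = 24.9375
  yellow: 133 × 4/16 = 33.25
χ² = Σ (O − E)² / E
  black: (85 − 74.8125)² / 74.8125 = 1.3873
  chocolate: (13 − 24.9375)² / 24.9375 = 5.7144
  yellow: (35 − 33.25)² / 33.25 = 0.0921
χ² = 1.3873 + 5.7144 + 0.0921 = 7.1938 ≈ 7.194
Degrees of freedom = 3 − 1 = 2; critical value at α = 0.05 is 5.991.
Since 7.194 > 5.991, we reject the null hypothesis — the data do not fit the 9:3:4 ratio.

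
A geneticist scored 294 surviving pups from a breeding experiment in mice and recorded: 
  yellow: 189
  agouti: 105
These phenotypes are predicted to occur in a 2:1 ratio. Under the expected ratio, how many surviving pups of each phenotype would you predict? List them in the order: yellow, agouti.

Total ratio parts = 3. Expected numbers out of 294:
  yellow: 294 × 2/3 = 196
  agouti: 294 × 1/3 = 98

196, 98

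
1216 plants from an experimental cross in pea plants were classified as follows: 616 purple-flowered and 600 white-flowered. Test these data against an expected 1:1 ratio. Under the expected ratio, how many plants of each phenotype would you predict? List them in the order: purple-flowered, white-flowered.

608, 608

Under the 1:1 hypothesis (Σ ratio = 2, N = 1216):
  purple-flowered: 1216 × 1/2 = 608
  white-flowered: 1216 × 1/2 = 608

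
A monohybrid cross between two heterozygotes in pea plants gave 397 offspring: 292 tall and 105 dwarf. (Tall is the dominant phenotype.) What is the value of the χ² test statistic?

For a monohybrid cross between heterozygotes with complete dominance, the expected phenotypic ratio is 3:1.
Expected counts for N = 397 under a 3:1 ratio (total parts = 4):
  tall: 397 × 3/4 = 297.75
  dwarf: 397 × 1/4 = 99.25
χ² = Σ (O − E)² / E
  tall: (292 − 297.75)² / 297.75 = 0.1110
  dwarf: (105 − 99.25)² / 99.25 = 0.3331
χ² = 0.1110 + 0.3331 = 0.4441 ≈ 0.444

0.444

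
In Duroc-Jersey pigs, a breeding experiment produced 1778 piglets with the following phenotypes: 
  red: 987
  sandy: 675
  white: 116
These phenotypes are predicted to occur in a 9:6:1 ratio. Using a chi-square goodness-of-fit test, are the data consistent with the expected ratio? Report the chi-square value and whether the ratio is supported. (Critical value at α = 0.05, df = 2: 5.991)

0.488; consistent

Expected counts for N = 1778 under a 9:6:1 ratio (total parts = 16):
  red: 1778 × 9/16 = 1000.125
  sandy: 1778 × 6/16 = 666.75
  white: 1778 × 1/16 = 111.125
χ² = Σ (O − E)² / E
  red: (987 − 1000.125)² / 1000.125 = 0.1722
  sandy: (675 − 666.75)² / 666.75 = 0.1021
  white: (116 − 111.125)² / 111.125 = 0.2139
χ² = 0.1722 + 0.1021 + 0.2139 = 0.4882 ≈ 0.488
Degrees of freedom = 3 − 1 = 2; critical value at α = 0.05 is 5.991.
Since 0.488 < 5.991, we fail to reject the null hypothesis — the data are consistent with the 9:6:1 ratio.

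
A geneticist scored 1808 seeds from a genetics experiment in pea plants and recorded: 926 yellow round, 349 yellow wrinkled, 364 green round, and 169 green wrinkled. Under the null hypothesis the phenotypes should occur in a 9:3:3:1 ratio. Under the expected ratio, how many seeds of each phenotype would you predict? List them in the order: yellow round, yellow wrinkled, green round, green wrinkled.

1017, 339, 339, 113

Total ratio parts = 16. Expected numbers out of 1808:
  yellow round: 1808 × 9/16 = 1017
  yellow wrinkled: 1808 × 3/16 = 339
  green round: 1808 × 3/16 = 339
  green wrinkled: 1808 × 1/16 = 113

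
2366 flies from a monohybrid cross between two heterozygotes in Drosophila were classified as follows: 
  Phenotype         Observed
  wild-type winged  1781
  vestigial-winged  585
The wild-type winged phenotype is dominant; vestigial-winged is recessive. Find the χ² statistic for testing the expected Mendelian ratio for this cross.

For a monohybrid cross between heterozygotes with complete dominance, the expected phenotypic ratio is 3:1.
Total ratio parts = 4. Expected numbers out of 2366:
  wild-type winged: 2366 × 3/4 = 1774.5
  vestigial-winged: 2366 × 1/4 = 591.5
χ² = Σ (O − E)² / E
  wild-type winged: (1781 − 1774.5)² / 1774.5 = 0.0238
  vestigial-winged: (585 − 591.5)² / 591.5 = 0.0714
χ² = 0.0238 + 0.0714 = 0.0952 ≈ 0.095

0.095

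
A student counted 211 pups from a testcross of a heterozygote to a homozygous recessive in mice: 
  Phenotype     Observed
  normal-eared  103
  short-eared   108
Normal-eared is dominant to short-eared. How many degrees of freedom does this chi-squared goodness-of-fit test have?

A testcross of a heterozygote (Aa × aa) gives a 1:1 phenotypic ratio.
A goodness-of-fit test with 2 phenotype classes has df = 2 − 1 = 1.

1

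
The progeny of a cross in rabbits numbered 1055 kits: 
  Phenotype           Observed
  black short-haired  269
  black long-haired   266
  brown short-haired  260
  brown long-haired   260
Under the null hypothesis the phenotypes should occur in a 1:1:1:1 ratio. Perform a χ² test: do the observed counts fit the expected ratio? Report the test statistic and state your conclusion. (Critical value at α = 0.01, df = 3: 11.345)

Total ratio parts = 4. Expected numbers out of 1055:
  black short-haired: 1055 × 1/4 = 263.75
  black long-haired: 1055 × 1/4 = 263.75
  brown short-haired: 1055 × 1/4 = 263.75
  brown long-haired: 1055 × 1/4 = 263.75
χ² = Σ (O − E)² / E
  black short-haired: (269 − 263.75)² / 263.75 = 0.1045
  black long-haired: (266 − 263.75)² / 263.75 = 0.0192
  brown short-haired: (260 − 263.75)² / 263.75 = 0.0533
  brown long-haired: (260 − 263.75)² / 263.75 = 0.0533
χ² = 0.1045 + 0.0192 + 0.0533 + 0.0533 = 0.2303 ≈ 0.230
Degrees of freedom = 4 − 1 = 3; critical value at α = 0.01 is 11.345.
Since 0.230 < 11.345, we fail to reject the null hypothesis — the data are consistent with the 1:1:1:1 ratio.

0.230; consistent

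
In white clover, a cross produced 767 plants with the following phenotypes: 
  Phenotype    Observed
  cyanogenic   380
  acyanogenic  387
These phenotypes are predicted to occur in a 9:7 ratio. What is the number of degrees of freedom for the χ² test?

A goodness-of-fit test with 2 phenotype classes has df = 2 − 1 = 1.

1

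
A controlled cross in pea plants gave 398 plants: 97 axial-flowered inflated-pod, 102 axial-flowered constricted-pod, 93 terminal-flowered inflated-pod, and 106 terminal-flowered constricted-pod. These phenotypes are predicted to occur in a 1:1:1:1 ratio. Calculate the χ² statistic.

0.975

The 1:1:1:1 ratio has 4 parts, so with N = 398 the expected counts are:
  axial-flowered inflated-pod: 398 × 1/4 = 99.5
  axial-flowered constricted-pod: 398 × 1/4 = 99.5
  terminal-flowered inflated-pod: 398 × 1/4 = 99.5
  terminal-flowered constricted-pod: 398 × 1/4 = 99.5
χ² = Σ (O − E)² / E
  axial-flowered inflated-pod: (97 − 99.5)² / 99.5 = 0.0628
  axial-flowered constricted-pod: (102 − 99.5)² / 99.5 = 0.0628
  terminal-flowered inflated-pod: (93 − 99.5)² / 99.5 = 0.4246
  terminal-flowered constricted-pod: (106 − 99.5)² / 99.5 = 0.4246
χ² = 0.0628 + 0.0628 + 0.4246 + 0.4246 = 0.9748 ≈ 0.975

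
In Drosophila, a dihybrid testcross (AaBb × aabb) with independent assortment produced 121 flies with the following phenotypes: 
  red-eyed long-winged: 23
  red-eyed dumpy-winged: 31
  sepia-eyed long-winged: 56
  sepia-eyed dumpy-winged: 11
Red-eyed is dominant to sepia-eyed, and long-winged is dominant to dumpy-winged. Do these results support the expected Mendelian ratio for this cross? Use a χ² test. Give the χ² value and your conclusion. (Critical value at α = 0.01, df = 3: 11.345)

A dihybrid testcross with independent assortment gives a 1:1:1:1 ratio.
Under the 1:1:1:1 hypothesis (Σ ratio = 4, N = 121):
  red-eyed long-winged: 121 × 1/4 = 30.25
  red-eyed dumpy-winged: 121 × 1/4 = 30.25
  sepia-eyed long-winged: 121 × 1/4 = 30.25
  sepia-eyed dumpy-winged: 121 × 1/4 = 30.25
χ² = Σ (O − E)² / E
  red-eyed long-winged: (23 − 30.25)² / 30.25 = 1.7376
  red-eyed dumpy-winged: (31 − 30.25)² / 30.25 = 0.0186
  sepia-eyed long-winged: (56 − 30.25)² / 30.25 = 21.9194
  sepia-eyed dumpy-winged: (11 − 30.25)² / 30.25 = 12.2500
χ² = 1.7376 + 0.0186 + 21.9194 + 12.2500 = 35.9256 ≈ 35.926
Degrees of freedom = 4 − 1 = 3; critical value at α = 0.01 is 11.345.
Since 35.926 > 11.345, we reject the null hypothesis — the data do not fit the 1:1:1:1 ratio.

35.926; not consistent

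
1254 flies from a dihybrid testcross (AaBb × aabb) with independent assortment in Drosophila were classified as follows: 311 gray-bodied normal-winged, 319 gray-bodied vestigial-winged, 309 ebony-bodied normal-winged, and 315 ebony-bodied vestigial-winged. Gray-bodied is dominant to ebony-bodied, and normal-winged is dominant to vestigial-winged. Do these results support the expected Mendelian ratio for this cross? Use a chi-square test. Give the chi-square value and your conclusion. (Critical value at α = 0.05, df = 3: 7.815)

A dihybrid testcross with independent assortment gives a 1:1:1:1 ratio.
Expected counts for N = 1254 under a 1:1:1:1 ratio (total parts = 4):
  gray-bodied normal-winged: 1254 × 1/4 = 313.5
  gray-bodied vestigial-winged: 1254 × 1/4 = 313.5
  ebony-bodied normal-winged: 1254 × 1/4 = 313.5
  ebony-bodied vestigial-winged: 1254 × 1/4 = 313.5
χ² = Σ (O − E)² / E
  gray-bodied normal-winged: (311 − 313.5)² / 313.5 = 0.0199
  gray-bodied vestigial-winged: (319 − 313.5)² / 313.5 = 0.0965
  ebony-bodied normal-winged: (309 − 313.5)² / 313.5 = 0.0646
  ebony-bodied vestigial-winged: (315 − 313.5)² / 313.5 = 0.0072
χ² = 0.0199 + 0.0965 + 0.0646 + 0.0072 = 0.1882 ≈ 0.188
Degrees of freedom = 4 − 1 = 3; critical value at α = 0.05 is 7.815.
Since 0.188 < 7.815, we fail to reject the null hypothesis — the data are consistent with the 1:1:1:1 ratio.

0.188; consistent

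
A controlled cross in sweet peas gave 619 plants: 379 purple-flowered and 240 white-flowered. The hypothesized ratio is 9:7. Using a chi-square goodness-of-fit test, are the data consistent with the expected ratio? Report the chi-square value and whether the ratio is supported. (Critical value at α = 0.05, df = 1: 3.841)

6.233; not consistent

The 9:7 ratio has 16 parts, so with N = 619 the expected counts are:
  purple-flowered: 619 × 9/16 = 348.1875
  white-flowered: 619 × 7/16 = 270.8125
χ² = Σ (O − E)² / E
  purple-flowered: (379 − 348.1875)² / 348.1875 = 2.7267
  white-flowered: (240 − 270.8125)² / 270.8125 = 3.5058
χ² = 2.7267 + 3.5058 = 6.2325 ≈ 6.233
Degrees of freedom = 2 − 1 = 1; critical value at α = 0.05 is 3.841.
Since 6.233 > 3.841, we reject the null hypothesis — the data do not fit the 9:7 ratio.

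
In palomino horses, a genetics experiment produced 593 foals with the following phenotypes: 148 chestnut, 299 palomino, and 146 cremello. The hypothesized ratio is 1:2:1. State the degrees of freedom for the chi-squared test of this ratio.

2

A goodness-of-fit test with 3 phenotype classes has df = 3 − 1 = 2.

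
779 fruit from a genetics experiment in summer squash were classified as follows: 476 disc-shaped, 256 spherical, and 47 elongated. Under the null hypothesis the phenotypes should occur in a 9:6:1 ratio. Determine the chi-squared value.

7.789

Total ratio parts = 16. Expected numbers out of 779:
  disc-shaped: 779 × 9/16 = 438.1875
  spherical: 779 × 6/16 = 292.125
  elongated: 779 × 1/16 = 48.6875
χ² = Σ (O − E)² / E
  disc-shaped: (476 − 438.1875)² / 438.1875 = 3.2630
  spherical: (256 − 292.125)² / 292.125 = 4.4673
  elongated: (47 − 48.6875)² / 48.6875 = 0.0585
χ² = 3.2630 + 4.4673 + 0.0585 = 7.7888 ≈ 7.789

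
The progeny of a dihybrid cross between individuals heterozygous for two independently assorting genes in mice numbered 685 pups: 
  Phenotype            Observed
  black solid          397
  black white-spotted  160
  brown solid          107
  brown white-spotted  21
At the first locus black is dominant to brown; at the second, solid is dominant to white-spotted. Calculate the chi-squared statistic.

A dihybrid F₂ with independent assortment and complete dominance at both loci gives a 9:3:3:1 phenotypic ratio.
Expected counts for N = 685 under a 9:3:3:1 ratio (total parts = 16):
  black solid: 685 × 9/16 = 385.3125
  black white-spotted: 685 × 3/16 = 128.4375
  brown solid: 685 × 3/16 = 128.4375
  brown white-spotted: 685 × 1/16 = 42.8125
χ² = Σ (O − E)² / E
  black solid: (397 − 385.3125)² / 385.3125 = 0.3545
  black white-spotted: (160 − 128.4375)² / 128.4375 = 7.7562
  brown solid: (107 − 128.4375)² / 128.4375 = 3.5781
  brown white-spotted: (21 − 42.8125)² / 42.8125 = 11.1132
χ² = 0.3545 + 7.7562 + 3.5781 + 11.1132 = 22.802

22.802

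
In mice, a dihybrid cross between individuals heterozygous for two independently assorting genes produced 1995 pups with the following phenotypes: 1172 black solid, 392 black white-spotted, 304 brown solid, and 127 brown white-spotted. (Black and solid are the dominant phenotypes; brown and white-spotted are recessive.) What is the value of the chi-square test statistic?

16.237

A dihybrid F₂ with independent assortment and complete dominance at both loci gives a 9:3:3:1 phenotypic ratio.
The 9:3:3:1 ratio has 16 parts, so with N = 1995 the expected counts are:
  black solid: 1995 × 9/16 = 1122.1875
  black white-spotted: 1995 × 3/16 = 374.0625
  brown solid: 1995 × 3/16 = 374.0625
  brown white-spotted: 1995 × 1/16 = 124.6875
χ² = Σ (O − E)² / E
  black solid: (1172 − 1122.1875)² / 1122.1875 = 2.2111
  black white-spotted: (392 − 374.0625)² / 374.0625 = 0.8602
  brown solid: (304 − 374.0625)² / 374.0625 = 13.1228
  brown white-spotted: (127 − 124.6875)² / 124.6875 = 0.0429
χ² = 2.2111 + 0.8602 + 13.1228 + 0.0429 = 16.237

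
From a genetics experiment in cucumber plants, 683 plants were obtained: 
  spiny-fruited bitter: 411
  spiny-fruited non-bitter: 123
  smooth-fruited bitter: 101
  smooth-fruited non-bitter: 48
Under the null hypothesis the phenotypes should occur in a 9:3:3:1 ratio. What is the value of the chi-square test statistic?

8.451

Under the 9:3:3:1 hypothesis (Σ ratio = 16, N = 683):
  spiny-fruited bitter: 683 × 9/16 = 384.1875
  spiny-fruited non-bitter: 683 × 3/16 = 128.0625
  smooth-fruited bitter: 683 × 3/16 = 128.0625
  smooth-fruited non-bitter: 683 × 1/16 = 42.6875
χ² = Σ (O − E)² / E
  spiny-fruited bitter: (411 − 384.1875)² / 384.1875 = 1.8712
  spiny-fruited non-bitter: (123 − 128.0625)² / 128.0625 = 0.2001
  smooth-fruited bitter: (101 − 128.0625)² / 128.0625 = 5.7189
  smooth-fruited non-bitter: (48 − 42.6875)² / 42.6875 = 0.6611
χ² = 1.8712 + 0.2001 + 5.7189 + 0.6611 = 8.4513 ≈ 8.451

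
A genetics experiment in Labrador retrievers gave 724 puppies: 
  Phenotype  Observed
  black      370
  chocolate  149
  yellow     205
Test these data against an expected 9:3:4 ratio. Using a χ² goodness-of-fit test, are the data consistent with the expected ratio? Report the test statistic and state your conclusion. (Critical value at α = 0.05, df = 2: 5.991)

7.883; not consistent

The 9:3:4 ratio has 16 parts, so with N = 724 the expected counts are:
  black: 724 × 9/16 = 407.25
  chocolate: 724 × 3/16 = 135.75
  yellow: 724 × 4/16 = 181
χ² = Σ (O − E)² / E
  black: (370 − 407.25)² / 407.25 = 3.4072
  chocolate: (149 − 135.75)² / 135.75 = 1.2933
  yellow: (205 − 181)² / 181 = 3.1823
χ² = 3.4072 + 1.2933 + 3.1823 = 7.8828 ≈ 7.883
Degrees of freedom = 3 − 1 = 2; critical value at α = 0.05 is 5.991.
Since 7.883 > 5.991, we reject the null hypothesis — the data do not fit the 9:3:4 ratio.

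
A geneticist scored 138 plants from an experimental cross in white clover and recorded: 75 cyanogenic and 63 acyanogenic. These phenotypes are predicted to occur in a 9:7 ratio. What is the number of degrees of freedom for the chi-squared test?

1

A goodness-of-fit test with 2 phenotype classes has df = 2 − 1 = 1.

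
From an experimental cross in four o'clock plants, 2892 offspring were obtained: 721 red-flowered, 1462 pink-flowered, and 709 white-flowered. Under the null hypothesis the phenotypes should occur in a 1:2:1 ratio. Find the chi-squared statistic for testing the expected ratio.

0.454

Expected counts for N = 2892 under a 1:2:1 ratio (total parts = 4):
  red-flowered: 2892 × 1/4 = 723
  pink-flowered: 2892 × 2/4 = 1446
  white-flowered: 2892 × 1/4 = 723
χ² = Σ (O − E)² / E
  red-flowered: (721 − 723)² / 723 = 0.0055
  pink-flowered: (1462 − 1446)² / 1446 = 0.1770
  white-flowered: (709 − 723)² / 723 = 0.2711
χ² = 0.0055 + 0.1770 + 0.2711 = 0.4536 ≈ 0.454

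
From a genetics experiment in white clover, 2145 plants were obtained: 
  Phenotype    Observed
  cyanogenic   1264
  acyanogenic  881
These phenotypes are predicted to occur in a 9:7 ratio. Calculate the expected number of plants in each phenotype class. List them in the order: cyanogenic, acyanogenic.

Total ratio parts = 16. Expected numbers out of 2145:
  cyanogenic: 2145 × 9/16 = 1206.5625
  acyanogenic: 2145 × 7/16 = 938.4375

1206.5625, 938.4375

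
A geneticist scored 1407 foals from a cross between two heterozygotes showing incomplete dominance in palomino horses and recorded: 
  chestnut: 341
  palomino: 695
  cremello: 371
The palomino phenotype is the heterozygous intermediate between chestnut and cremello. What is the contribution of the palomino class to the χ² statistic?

0.103

With incomplete dominance, a heterozygote × heterozygote cross gives a 1:2:1 phenotypic ratio.
The 1:2:1 ratio has 4 parts, so with N = 1407 the expected counts are:
  chestnut: 1407 × 1/4 = 351.75
  palomino: 1407 × 2/4 = 703.5
  cremello: 1407 × 1/4 = 351.75
Contribution of palomino: (695 − 703.5)² / 703.5 = 0.1027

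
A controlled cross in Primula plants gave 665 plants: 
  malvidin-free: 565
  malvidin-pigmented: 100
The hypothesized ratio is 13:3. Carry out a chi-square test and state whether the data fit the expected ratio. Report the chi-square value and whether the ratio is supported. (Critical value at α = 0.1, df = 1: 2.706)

Total ratio parts = 16. Expected numbers out of 665:
  malvidin-free: 665 × 13/16 = 540.3125
  malvidin-pigmented: 665 × 3/16 = 124.6875
χ² = Σ (O − E)² / E
  malvidin-free: (565 − 540.3125)² / 540.3125 = 1.1280
  malvidin-pigmented: (100 − 124.6875)² / 124.6875 = 4.8880
χ² = 1.1280 + 4.8880 = 6.016
Degrees of freedom = 2 − 1 = 1; critical value at α = 0.1 is 2.706.
Since 6.016 > 2.706, we reject the null hypothesis — the data do not fit the 13:3 ratio.

6.016; not consistent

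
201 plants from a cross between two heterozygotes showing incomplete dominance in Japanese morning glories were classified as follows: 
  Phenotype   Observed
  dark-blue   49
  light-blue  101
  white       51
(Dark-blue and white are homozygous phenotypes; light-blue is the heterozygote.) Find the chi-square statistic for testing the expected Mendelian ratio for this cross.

With incomplete dominance, a heterozygote × heterozygote cross gives a 1:2:1 phenotypic ratio.
Under the 1:2:1 hypothesis (Σ ratio = 4, N = 201):
  dark-blue: 201 × 1/4 = 50.25
  light-blue: 201 × 2/4 = 100.5
  white: 201 × 1/4 = 50.25
χ² = Σ (O − E)² / E
  dark-blue: (49 − 50.25)² / 50.25 = 0.0311
  light-blue: (101 − 100.5)² / 100.5 = 0.0025
  white: (51 − 50.25)² / 50.25 = 0.0112
χ² = 0.0311 + 0.0025 + 0.0112 = 0.0448 ≈ 0.045

0.045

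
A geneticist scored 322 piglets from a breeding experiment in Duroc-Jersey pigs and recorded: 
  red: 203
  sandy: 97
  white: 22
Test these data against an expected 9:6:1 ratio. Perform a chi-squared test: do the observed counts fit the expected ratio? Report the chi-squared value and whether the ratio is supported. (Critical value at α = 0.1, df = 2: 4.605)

7.488; not consistent

Total ratio parts = 16. Expected numbers out of 322:
  red: 322 × 9/16 = 181.125
  sandy: 322 × 6/16 = 120.75
  white: 322 × 1/16 = 20.125
χ² = Σ (O − E)² / E
  red: (203 − 181.125)² / 181.125 = 2.6419
  sandy: (97 − 120.75)² / 120.75 = 4.6713
  white: (22 − 20.125)² / 20.125 = 0.1747
χ² = 2.6419 + 4.6713 + 0.1747 = 7.4879 ≈ 7.488
Degrees of freedom = 3 − 1 = 2; critical value at α = 0.1 is 4.605.
Since 7.488 > 4.605, we reject the null hypothesis — the data do not fit the 9:6:1 ratio.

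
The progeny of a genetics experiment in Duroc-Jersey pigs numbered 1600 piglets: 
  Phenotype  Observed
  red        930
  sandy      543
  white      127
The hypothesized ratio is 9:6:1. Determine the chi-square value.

13.705

Expected counts for N = 1600 under a 9:6:1 ratio (total parts = 16):
  red: 1600 × 9/16 = 900
  sandy: 1600 × 6/16 = 600
  white: 1600 × 1/16 = 100
χ² = Σ (O − E)² / E
  red: (930 − 900)² / 900 = 1.0000
  sandy: (543 − 600)² / 600 = 5.4150
  white: (127 − 100)² / 100 = 7.2900
χ² = 1.0000 + 5.4150 + 7.2900 = 13.705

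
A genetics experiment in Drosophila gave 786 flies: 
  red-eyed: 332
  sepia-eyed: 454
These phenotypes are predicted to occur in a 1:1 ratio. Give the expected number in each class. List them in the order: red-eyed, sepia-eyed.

Expected counts for N = 786 under a 1:1 ratio (total parts = 2):
  red-eyed: 786 × 1/2 = 393
  sepia-eyed: 786 × 1/2 = 393

393, 393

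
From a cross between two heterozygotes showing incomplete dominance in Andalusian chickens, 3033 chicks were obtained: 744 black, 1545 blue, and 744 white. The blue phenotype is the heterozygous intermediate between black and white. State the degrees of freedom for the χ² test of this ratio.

2

With incomplete dominance, a heterozygote × heterozygote cross gives a 1:2:1 phenotypic ratio.
A goodness-of-fit test with 3 phenotype classes has df = 3 − 1 = 2.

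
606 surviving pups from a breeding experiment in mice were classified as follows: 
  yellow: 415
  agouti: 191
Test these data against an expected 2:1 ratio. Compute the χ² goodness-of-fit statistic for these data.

0.899

The 2:1 ratio has 3 parts, so with N = 606 the expected counts are:
  yellow: 606 × 2/3 = 404
  agouti: 606 × 1/3 = 202
χ² = Σ (O − E)² / E
  yellow: (415 − 404)² / 404 = 0.2995
  agouti: (191 − 202)² / 202 = 0.5990
χ² = 0.2995 + 0.5990 = 0.8985 ≈ 0.899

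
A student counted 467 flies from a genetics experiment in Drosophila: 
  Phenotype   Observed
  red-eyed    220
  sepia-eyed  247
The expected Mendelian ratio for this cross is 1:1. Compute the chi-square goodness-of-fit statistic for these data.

Expected counts for N = 467 under a 1:1 ratio (total parts = 2):
  red-eyed: 467 × 1/2 = 233.5
  sepia-eyed: 467 × 1/2 = 233.5
χ² = Σ (O − E)² / E
  red-eyed: (220 − 233.5)² / 233.5 = 0.7805
  sepia-eyed: (247 − 233.5)² / 233.5 = 0.7805
χ² = 0.7805 + 0.7805 = 1.561

1.561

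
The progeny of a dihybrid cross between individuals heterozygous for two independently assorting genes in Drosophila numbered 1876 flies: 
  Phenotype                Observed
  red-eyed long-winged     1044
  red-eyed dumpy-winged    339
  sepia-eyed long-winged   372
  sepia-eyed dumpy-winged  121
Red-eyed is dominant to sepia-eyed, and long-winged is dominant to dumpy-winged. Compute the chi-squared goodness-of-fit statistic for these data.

A dihybrid F₂ with independent assortment and complete dominance at both loci gives a 9:3:3:1 phenotypic ratio.
Expected counts for N = 1876 under a 9:3:3:1 ratio (total parts = 16):
  red-eyed long-winged: 1876 × 9/16 = 1055.25
  red-eyed dumpy-winged: 1876 × 3/16 = 351.75
  sepia-eyed long-winged: 1876 × 3/16 = 351.75
  sepia-eyed dumpy-winged: 1876 × 1/16 = 117.25
χ² = Σ (O − E)² / E
  red-eyed long-winged: (1044 − 1055.25)² / 1055.25 = 0.1199
  red-eyed dumpy-winged: (339 − 351.75)² / 351.75 = 0.4622
  sepia-eyed long-winged: (372 − 351.75)² / 351.75 = 1.1658
  sepia-eyed dumpy-winged: (121 − 117.25)² / 117.25 = 0.1199
χ² = 0.1199 + 0.4622 + 1.1658 + 0.1199 = 1.8678 ≈ 1.868

1.868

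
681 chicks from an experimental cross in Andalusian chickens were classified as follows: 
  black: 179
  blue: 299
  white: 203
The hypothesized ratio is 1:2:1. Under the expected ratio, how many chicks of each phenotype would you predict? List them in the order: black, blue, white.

Expected counts for N = 681 under a 1:2:1 ratio (total parts = 4):
  black: 681 × 1/4 = 170.25
  blue: 681 × 2/4 = 340.5
  white: 681 × 1/4 = 170.25

170.25, 340.5, 170.25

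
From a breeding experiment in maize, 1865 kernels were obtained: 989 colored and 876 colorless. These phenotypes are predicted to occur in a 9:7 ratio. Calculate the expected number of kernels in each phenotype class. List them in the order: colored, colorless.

Total ratio parts = 16. Expected numbers out of 1865:
  colored: 1865 × 9/16 = 1049.0625
  colorless: 1865 × 7/16 = 815.9375

1049.0625, 815.9375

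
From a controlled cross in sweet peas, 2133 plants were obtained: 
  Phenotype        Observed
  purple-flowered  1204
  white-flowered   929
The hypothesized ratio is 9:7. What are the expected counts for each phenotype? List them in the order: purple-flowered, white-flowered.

1199.8125, 933.1875

Total ratio parts = 16. Expected numbers out of 2133:
  purple-flowered: 2133 × 9/16 = 1199.8125
  white-flowered: 2133 × 7/16 = 933.1875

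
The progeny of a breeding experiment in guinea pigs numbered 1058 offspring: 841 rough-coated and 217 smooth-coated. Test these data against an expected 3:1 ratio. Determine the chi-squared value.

11.374

Under the 3:1 hypothesis (Σ ratio = 4, N = 1058):
  rough-coated: 1058 × 3/4 = 793.5
  smooth-coated: 1058 × 1/4 = 264.5
χ² = Σ (O − E)² / E
  rough-coated: (841 − 793.5)² / 793.5 = 2.8434
  smooth-coated: (217 − 264.5)² / 264.5 = 8.5302
χ² = 2.8434 + 8.5302 = 11.3736 ≈ 11.374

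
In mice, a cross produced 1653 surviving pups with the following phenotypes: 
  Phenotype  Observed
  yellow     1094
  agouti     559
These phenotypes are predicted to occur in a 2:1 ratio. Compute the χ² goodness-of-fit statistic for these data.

0.174

The 2:1 ratio has 3 parts, so with N = 1653 the expected counts are:
  yellow: 1653 × 2/3 = 1102
  agouti: 1653 × 1/3 = 551
χ² = Σ (O − E)² / E
  yellow: (1094 − 1102)² / 1102 = 0.0581
  agouti: (559 − 551)² / 551 = 0.1162
χ² = 0.0581 + 0.1162 = 0.1743 ≈ 0.174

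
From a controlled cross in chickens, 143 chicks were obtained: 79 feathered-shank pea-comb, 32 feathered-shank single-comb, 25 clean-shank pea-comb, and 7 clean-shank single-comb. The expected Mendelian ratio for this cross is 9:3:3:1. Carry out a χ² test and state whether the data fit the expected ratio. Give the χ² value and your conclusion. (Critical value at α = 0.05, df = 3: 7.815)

1.572; consistent

Expected counts for N = 143 under a 9:3:3:1 ratio (total parts = 16):
  feathered-shank pea-comb: 143 × 9/16 = 80.4375
  feathered-shank single-comb: 143 × 3/16 = 26.8125
  clean-shank pea-comb: 143 × 3/16 = 26.8125
  clean-shank single-comb: 143 × 1/16 = 8.9375
χ² = Σ (O − E)² / E
  feathered-shank pea-comb: (79 − 80.4375)² / 80.4375 = 0.0257
  feathered-shank single-comb: (32 − 26.8125)² / 26.8125 = 1.0036
  clean-shank pea-comb: (25 − 26.8125)² / 26.8125 = 0.1225
  clean-shank single-comb: (7 − 8.9375)² / 8.9375 = 0.4200
χ² = 0.0257 + 1.0036 + 0.1225 + 0.4200 = 1.5718 ≈ 1.572
Degrees of freedom = 4 − 1 = 3; critical value at α = 0.05 is 7.815.
Since 1.572 < 7.815, we fail to reject the null hypothesis — the data are consistent with the 9:3:3:1 ratio.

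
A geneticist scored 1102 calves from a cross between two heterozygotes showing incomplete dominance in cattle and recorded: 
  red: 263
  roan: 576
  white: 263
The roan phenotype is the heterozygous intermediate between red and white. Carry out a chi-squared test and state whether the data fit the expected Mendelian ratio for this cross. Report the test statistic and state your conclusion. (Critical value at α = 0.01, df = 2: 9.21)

With incomplete dominance, a heterozygote × heterozygote cross gives a 1:2:1 phenotypic ratio.
Under the 1:2:1 hypothesis (Σ ratio = 4, N = 1102):
  red: 1102 × 1/4 = 275.5
  roan: 1102 × 2/4 = 551
  white: 1102 × 1/4 = 275.5
χ² = Σ (O − E)² / E
  red: (263 − 275.5)² / 275.5 = 0.5672
  roan: (576 − 551)² / 551 = 1.1343
  white: (263 − 275.5)² / 275.5 = 0.5672
χ² = 0.5672 + 1.1343 + 0.5672 = 2.2687 ≈ 2.269
Degrees of freedom = 3 − 1 = 2; critical value at α = 0.01 is 9.21.
Since 2.269 < 9.21, we fail to reject the null hypothesis — the data are consistent with the 1:2:1 ratio.

2.269; consistent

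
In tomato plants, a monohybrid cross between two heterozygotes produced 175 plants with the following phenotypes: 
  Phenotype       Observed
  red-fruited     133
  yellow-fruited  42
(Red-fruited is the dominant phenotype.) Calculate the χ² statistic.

0.093

For a monohybrid cross between heterozygotes with complete dominance, the expected phenotypic ratio is 3:1.
The 3:1 ratio has 4 parts, so with N = 175 the expected counts are:
  red-fruited: 175 × 3/4 = 131.25
  yellow-fruited: 175 × 1/4 = 43.75
χ² = Σ (O − E)² / E
  red-fruited: (133 − 131.25)² / 131.25 = 0.0233
  yellow-fruited: (42 − 43.75)² / 43.75 = 0.0700
χ² = 0.0233 + 0.0700 = 0.0933 ≈ 0.093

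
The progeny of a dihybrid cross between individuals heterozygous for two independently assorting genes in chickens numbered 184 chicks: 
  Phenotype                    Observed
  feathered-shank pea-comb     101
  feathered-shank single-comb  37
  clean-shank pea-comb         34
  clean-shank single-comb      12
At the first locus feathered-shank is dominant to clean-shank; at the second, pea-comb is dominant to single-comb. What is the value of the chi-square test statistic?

A dihybrid F₂ with independent assortment and complete dominance at both loci gives a 9:3:3:1 phenotypic ratio.
Total ratio parts = 16. Expected numbers out of 184:
  feathered-shank pea-comb: 184 × 9/16 = 103.5
  feathered-shank single-comb: 184 × 3/16 = 34.5
  clean-shank pea-comb: 184 × 3/16 = 34.5
  clean-shank single-comb: 184 × 1/16 = 11.5
χ² = Σ (O − E)² / E
  feathered-shank pea-comb: (101 − 103.5)² / 103.5 = 0.0604
  feathered-shank single-comb: (37 − 34.5)² / 34.5 = 0.1812
  clean-shank pea-comb: (34 − 34.5)² / 34.5 = 0.0072
  clean-shank single-comb: (12 − 11.5)² / 11.5 = 0.0217
χ² = 0.0604 + 0.1812 + 0.0072 + 0.0217 = 0.2705 ≈ 0.271

0.271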